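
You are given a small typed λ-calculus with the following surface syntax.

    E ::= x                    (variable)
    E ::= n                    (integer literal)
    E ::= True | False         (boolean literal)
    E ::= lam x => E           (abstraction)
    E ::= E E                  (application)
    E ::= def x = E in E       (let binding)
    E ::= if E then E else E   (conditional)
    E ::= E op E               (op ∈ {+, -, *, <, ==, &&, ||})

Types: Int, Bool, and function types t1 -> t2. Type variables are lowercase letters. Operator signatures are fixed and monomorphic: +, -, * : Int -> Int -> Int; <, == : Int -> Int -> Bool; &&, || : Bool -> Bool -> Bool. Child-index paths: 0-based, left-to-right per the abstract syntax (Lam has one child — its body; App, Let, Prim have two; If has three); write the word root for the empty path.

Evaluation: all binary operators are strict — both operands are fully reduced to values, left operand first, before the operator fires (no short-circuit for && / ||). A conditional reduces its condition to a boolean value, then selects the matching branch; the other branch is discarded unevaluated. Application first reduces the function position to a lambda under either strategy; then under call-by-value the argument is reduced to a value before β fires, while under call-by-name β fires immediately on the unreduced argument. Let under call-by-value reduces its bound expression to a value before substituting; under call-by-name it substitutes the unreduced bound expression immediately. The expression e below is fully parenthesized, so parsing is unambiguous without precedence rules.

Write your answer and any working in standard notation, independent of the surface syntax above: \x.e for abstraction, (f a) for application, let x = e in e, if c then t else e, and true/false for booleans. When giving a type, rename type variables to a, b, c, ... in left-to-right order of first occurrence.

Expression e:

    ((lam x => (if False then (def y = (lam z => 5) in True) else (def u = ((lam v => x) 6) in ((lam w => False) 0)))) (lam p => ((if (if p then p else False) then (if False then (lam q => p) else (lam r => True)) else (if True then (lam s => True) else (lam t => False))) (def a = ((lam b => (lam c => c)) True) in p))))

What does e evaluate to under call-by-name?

Answer: false

Trace:
step 0: ((\x.(if false then (let y = (\z.5) in true) else (let u = ((\v.x) 6) in ((\w.false) 0)))) (\p.((if (if p then p else false) then (if false then (\q.p) else (\r.true)) else (if true then (\s.true) else (\t.false))) (let a = ((\b.(\c.c)) true) in p))))
step 1: [beta@root] (if false then (let y = (\z.5) in true) else (let u = ((\v.(\p.((if (if p then p else false) then (if false then (\q.p) else (\r.true)) else (if true then (\s.true) else (\t.false))) (let a = ((\b.(\c.c)) true) in p)))) 6) in ((\w.false) 0)))
step 2: [if@root] (let u = ((\v.(\p.((if (if p then p else false) then (if false then (\q.p) else (\r.true)) else (if true then (\s.true) else (\t.false))) (let a = ((\b.(\c.c)) true) in p)))) 6) in ((\w.false) 0))
step 3: [let@root] ((\w.false) 0)
step 4: [beta@root] false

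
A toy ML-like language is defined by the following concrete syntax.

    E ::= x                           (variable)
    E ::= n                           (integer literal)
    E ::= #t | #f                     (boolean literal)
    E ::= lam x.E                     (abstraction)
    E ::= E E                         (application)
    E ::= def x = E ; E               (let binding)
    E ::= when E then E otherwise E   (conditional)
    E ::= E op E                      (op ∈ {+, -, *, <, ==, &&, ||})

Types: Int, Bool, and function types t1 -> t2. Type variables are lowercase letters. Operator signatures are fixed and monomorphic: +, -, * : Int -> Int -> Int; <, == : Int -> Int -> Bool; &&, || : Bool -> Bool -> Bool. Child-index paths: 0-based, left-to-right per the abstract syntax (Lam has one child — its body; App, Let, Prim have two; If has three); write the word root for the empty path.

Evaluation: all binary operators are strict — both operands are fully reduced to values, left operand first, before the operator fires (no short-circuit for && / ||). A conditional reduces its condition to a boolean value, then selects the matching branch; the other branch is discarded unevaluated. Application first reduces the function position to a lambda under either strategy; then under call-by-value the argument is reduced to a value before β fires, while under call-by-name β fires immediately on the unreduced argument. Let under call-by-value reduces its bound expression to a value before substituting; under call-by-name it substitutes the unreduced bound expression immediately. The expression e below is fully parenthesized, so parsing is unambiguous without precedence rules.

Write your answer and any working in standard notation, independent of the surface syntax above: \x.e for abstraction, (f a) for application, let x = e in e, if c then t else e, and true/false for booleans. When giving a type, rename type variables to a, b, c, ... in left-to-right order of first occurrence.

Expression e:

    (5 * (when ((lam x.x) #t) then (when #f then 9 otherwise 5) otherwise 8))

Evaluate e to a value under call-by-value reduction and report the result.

Trace:
step 0: (5 * (if ((\x.x) true) then (if false then 9 else 5) else 8))
step 1: [beta@1.0] (5 * (if true then (if false then 9 else 5) else 8))
step 2: [if@1] (5 * (if false then 9 else 5))
step 3: [if@1] (5 * 5)
step 4: [delta@root] 25

Answer: 25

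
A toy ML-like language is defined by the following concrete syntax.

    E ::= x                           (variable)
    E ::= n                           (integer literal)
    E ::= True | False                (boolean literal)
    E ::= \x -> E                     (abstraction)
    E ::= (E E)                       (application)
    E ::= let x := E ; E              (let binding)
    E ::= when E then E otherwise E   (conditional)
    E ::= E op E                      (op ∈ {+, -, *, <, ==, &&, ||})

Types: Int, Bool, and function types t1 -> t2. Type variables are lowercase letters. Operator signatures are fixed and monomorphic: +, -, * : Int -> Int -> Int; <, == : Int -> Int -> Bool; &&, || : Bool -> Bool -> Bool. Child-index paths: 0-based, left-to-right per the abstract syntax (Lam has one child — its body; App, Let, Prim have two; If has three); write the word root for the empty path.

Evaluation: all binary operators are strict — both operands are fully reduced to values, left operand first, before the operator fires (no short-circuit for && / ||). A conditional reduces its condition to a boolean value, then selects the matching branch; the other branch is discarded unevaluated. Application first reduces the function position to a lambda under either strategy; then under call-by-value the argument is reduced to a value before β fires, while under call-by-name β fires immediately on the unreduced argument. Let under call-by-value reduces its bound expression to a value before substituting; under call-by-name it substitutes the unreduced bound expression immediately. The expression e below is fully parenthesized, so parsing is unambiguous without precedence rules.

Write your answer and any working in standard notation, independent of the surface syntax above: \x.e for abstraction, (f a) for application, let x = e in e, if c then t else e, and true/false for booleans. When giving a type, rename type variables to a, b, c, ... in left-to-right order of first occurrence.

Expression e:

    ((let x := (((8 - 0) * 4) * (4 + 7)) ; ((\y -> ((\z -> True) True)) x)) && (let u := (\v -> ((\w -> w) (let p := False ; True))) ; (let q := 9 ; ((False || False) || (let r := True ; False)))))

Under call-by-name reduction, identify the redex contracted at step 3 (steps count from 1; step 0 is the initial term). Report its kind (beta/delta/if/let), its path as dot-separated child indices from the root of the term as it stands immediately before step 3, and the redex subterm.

Answer: beta at 0 : ((\z.true) true)

Working:
step 0: ((let x = (((8 - 0) * 4) * (4 + 7)) in ((\y.((\z.true) true)) x)) && (let u = (\v.((\w.w) (let p = false in true))) in (let q = 9 in ((false || false) || (let r = true in false)))))
step 1: [let@0] (((\y.((\z.true) true)) (((8 - 0) * 4) * (4 + 7))) && (let u = (\v.((\w.w) (let p = false in true))) in (let q = 9 in ((false || false) || (let r = true in false)))))
step 2: [beta@0] (((\z.true) true) && (let u = (\v.((\w.w) (let p = false in true))) in (let q = 9 in ((false || false) || (let r = true in false)))))
step 3: [beta@0] (true && (let u = (\v.((\w.w) (let p = false in true))) in (let q = 9 in ((false || false) || (let r = true in false)))))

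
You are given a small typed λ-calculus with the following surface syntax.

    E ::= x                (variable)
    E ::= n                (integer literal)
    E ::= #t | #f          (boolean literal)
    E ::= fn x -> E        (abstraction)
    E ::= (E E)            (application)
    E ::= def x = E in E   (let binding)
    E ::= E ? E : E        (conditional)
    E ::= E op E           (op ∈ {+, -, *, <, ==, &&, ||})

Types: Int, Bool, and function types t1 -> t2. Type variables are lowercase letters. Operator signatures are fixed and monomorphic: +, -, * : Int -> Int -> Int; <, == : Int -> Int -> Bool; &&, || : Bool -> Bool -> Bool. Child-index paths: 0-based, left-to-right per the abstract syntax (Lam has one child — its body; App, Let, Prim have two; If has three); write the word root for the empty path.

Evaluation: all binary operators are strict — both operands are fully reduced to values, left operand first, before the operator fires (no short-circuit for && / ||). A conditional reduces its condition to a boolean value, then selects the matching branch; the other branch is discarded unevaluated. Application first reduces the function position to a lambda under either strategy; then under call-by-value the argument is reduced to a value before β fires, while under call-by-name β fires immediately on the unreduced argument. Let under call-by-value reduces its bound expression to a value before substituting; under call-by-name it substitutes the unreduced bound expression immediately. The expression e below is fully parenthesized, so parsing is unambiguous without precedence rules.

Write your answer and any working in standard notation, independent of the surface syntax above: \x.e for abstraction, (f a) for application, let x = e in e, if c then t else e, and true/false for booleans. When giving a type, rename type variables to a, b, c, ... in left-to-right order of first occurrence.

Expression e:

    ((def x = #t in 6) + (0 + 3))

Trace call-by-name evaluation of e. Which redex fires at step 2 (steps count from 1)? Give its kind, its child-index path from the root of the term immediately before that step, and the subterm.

Trace:
step 0: ((let x = true in 6) + (0 + 3))
step 1: [let@0] (6 + (0 + 3))
step 2: [delta@1] (6 + 3)

Answer: delta at 1 : (0 + 3)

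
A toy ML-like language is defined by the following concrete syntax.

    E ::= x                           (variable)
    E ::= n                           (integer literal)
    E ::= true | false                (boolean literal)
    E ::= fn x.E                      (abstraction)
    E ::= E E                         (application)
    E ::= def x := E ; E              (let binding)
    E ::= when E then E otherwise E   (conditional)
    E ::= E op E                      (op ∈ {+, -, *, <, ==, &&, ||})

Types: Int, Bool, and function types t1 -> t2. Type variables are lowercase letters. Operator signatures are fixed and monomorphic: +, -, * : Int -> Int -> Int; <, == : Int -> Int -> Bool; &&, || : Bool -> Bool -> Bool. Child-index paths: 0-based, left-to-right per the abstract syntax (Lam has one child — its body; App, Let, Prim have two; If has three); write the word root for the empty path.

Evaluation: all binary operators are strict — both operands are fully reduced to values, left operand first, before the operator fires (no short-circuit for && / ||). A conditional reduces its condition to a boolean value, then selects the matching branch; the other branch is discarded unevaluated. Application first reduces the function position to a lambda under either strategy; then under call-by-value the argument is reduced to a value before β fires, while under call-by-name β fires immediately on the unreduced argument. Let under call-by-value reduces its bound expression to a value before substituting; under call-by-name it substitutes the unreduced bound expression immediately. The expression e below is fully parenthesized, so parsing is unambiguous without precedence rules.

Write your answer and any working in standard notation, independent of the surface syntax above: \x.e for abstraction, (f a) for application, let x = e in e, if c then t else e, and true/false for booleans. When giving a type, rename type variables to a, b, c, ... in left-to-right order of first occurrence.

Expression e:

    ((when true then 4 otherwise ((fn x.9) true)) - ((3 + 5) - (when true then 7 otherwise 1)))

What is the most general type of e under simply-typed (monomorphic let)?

Answer: Int

Trace:
  unify Bool ~ Bool
\x._ : a -> Int
  unify a -> Int ~ Bool -> b
  unify a ~ Bool
  unify Int ~ b
_ _ : Int
  unify Int ~ Int
  unify Int ~ Int
  unify Int ~ Int
  unify Int ~ Int
  unify Int ~ Int
  unify Bool ~ Bool
  unify Int ~ Int
  unify Int ~ Int
  unify Int ~ Int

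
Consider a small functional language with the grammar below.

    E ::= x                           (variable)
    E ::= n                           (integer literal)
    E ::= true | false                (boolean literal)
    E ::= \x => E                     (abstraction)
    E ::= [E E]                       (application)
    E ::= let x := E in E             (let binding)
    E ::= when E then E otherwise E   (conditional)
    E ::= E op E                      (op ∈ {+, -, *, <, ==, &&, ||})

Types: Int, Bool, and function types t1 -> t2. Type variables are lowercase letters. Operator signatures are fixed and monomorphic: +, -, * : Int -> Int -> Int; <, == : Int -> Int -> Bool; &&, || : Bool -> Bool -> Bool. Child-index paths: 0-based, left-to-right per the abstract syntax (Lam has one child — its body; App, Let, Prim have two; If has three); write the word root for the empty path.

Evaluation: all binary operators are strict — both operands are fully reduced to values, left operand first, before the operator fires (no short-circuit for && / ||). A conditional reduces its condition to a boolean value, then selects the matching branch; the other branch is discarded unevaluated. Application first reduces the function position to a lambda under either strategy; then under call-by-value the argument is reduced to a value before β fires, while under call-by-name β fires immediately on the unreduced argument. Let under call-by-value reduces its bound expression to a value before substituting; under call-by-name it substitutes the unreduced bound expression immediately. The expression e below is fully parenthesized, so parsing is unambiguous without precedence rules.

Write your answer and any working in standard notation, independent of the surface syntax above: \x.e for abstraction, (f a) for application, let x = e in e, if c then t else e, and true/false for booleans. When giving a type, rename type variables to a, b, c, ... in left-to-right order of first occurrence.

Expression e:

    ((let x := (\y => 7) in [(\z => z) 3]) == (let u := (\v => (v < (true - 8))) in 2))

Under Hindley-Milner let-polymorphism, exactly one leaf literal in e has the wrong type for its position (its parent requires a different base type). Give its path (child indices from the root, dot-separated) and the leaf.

Trace:
\y._ : a -> Int
let x : forall. a -> Int
z : b
\z._ : b -> b
  unify b -> b ~ Int -> c
  unify b ~ Int
  unify Int ~ c
_ _ : Int
  unify Int ~ Int
v : d
  unify d ~ Int
  unify Bool ~ Int
  FAIL: mismatch Bool ~ Int

Answer: 1.0.0.1.0 : true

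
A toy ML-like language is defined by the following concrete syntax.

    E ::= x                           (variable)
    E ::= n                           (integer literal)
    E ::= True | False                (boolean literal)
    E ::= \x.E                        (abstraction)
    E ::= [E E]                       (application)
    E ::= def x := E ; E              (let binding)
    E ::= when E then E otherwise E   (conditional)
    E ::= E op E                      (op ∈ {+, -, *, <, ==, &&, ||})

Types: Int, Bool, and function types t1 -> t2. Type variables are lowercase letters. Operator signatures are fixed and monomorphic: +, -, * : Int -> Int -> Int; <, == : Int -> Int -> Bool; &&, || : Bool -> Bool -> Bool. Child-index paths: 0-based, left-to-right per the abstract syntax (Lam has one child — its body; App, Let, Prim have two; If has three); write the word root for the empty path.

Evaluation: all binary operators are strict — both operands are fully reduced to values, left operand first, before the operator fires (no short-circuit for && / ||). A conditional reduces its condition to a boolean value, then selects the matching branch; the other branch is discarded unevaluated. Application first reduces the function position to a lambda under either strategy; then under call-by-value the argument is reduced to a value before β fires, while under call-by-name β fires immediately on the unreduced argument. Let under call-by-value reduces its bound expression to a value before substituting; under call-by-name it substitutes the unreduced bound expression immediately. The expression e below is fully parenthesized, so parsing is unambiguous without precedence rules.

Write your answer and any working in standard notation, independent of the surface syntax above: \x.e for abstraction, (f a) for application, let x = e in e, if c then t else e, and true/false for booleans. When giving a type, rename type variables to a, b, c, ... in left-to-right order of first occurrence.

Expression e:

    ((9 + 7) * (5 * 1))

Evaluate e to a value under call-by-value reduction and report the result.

Working:
step 0: ((9 + 7) * (5 * 1))
step 1: [delta@0] (16 * (5 * 1))
step 2: [delta@1] (16 * 5)
step 3: [delta@root] 80

Answer: 80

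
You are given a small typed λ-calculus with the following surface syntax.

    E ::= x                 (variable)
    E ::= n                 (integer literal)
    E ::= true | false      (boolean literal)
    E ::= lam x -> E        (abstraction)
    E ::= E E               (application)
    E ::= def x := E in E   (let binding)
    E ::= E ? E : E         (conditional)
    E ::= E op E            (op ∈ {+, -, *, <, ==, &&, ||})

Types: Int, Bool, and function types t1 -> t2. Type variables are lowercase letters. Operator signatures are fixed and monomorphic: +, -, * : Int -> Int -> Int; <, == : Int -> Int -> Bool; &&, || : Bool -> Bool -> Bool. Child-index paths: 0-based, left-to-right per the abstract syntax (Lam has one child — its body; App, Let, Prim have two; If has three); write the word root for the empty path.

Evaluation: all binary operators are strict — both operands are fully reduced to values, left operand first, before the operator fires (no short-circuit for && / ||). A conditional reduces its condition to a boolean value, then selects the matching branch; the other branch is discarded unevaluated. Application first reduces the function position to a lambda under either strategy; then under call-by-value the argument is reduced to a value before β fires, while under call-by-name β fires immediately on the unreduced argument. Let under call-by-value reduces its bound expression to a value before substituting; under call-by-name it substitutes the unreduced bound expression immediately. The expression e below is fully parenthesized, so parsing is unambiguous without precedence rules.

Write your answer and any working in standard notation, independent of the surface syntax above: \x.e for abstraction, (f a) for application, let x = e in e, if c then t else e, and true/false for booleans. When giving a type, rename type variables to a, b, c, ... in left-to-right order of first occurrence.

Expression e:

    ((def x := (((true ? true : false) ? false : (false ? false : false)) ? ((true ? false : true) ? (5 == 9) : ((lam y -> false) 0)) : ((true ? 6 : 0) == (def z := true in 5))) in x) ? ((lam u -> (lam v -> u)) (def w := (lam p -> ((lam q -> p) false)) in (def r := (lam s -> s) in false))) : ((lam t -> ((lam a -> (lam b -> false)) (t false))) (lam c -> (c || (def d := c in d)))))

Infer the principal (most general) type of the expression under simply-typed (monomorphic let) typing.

Trace:
  unify Bool ~ Bool
  unify Bool ~ Bool
  unify Bool ~ Bool
  unify Bool ~ Bool
  unify Bool ~ Bool
  unify Bool ~ Bool
  unify Bool ~ Bool
  unify Bool ~ Bool
  unify Bool ~ Bool
  unify Bool ~ Bool
  unify Int ~ Int
  unify Int ~ Int
\y._ : a -> Bool
  unify a -> Bool ~ Int -> b
  unify a ~ Int
  unify Bool ~ b
_ _ : Bool
  unify Bool ~ Bool
  unify Bool ~ Bool
  unify Int ~ Int
  unify Int ~ Int
let z : Bool
  unify Int ~ Int
  unify Bool ~ Bool
let x : Bool
x : Bool
  unify Bool ~ Bool
u : c
\v._ : d -> c
\u._ : c -> d -> c
p : e
\q._ : f -> e
  unify f -> e ~ Bool -> g
  unify f ~ Bool
  unify e ~ g
_ _ : g
\p._ : g -> g
let w : g -> g
s : h
\s._ : h -> h
let r : h -> h
  unify c -> d -> c ~ Bool -> i
  unify c ~ Bool
  unify d -> Bool ~ i
_ _ : d -> Bool
\b._ : l -> Bool
\a._ : k -> l -> Bool
t : j
  unify j ~ Bool -> m
_ _ : m
  unify k -> l -> Bool ~ m -> n
  unify k ~ m
  unify l -> Bool ~ n
_ _ : l -> Bool
\t._ : (Bool -> m) -> l -> Bool
c : o
  unify o ~ Bool
c : Bool
let d : Bool
d : Bool
  unify Bool ~ Bool
\c._ : Bool -> Bool
  unify (Bool -> m) -> l -> Bool ~ (Bool -> Bool) -> p
  unify Bool -> m ~ Bool -> Bool
  unify Bool ~ Bool
  unify m ~ Bool
  unify l -> Bool ~ p
_ _ : l -> Bool
  unify d -> Bool ~ l -> Bool
  unify d ~ l
  unify Bool ~ Bool

Answer: a -> Bool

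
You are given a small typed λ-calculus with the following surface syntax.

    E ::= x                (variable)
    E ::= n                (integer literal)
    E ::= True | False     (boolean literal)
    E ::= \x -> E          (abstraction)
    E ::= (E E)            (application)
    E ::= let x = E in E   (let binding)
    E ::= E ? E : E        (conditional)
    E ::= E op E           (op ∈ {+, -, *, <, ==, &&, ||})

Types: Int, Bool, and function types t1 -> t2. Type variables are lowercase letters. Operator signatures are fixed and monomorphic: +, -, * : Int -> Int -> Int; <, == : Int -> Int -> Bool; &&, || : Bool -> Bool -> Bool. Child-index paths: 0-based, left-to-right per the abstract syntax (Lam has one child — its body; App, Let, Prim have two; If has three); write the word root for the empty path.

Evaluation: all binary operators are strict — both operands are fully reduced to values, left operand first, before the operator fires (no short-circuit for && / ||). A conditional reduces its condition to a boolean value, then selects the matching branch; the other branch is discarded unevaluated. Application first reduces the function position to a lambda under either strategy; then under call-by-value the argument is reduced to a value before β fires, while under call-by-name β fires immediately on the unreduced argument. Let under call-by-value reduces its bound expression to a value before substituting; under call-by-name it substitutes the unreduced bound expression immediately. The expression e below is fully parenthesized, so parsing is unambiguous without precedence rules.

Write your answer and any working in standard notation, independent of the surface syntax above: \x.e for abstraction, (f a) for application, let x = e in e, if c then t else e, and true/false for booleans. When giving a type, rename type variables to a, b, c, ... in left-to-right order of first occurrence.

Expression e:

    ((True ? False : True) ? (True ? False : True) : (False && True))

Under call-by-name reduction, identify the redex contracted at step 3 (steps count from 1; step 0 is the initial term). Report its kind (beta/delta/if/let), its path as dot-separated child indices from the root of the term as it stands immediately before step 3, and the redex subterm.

Answer: delta at root : (false && true)

Trace:
step 0: (if (if true then false else true) then (if true then false else true) else (false && true))
step 1: [if@0] (if false then (if true then false else true) else (false && true))
step 2: [if@root] (false && true)
step 3: [delta@root] false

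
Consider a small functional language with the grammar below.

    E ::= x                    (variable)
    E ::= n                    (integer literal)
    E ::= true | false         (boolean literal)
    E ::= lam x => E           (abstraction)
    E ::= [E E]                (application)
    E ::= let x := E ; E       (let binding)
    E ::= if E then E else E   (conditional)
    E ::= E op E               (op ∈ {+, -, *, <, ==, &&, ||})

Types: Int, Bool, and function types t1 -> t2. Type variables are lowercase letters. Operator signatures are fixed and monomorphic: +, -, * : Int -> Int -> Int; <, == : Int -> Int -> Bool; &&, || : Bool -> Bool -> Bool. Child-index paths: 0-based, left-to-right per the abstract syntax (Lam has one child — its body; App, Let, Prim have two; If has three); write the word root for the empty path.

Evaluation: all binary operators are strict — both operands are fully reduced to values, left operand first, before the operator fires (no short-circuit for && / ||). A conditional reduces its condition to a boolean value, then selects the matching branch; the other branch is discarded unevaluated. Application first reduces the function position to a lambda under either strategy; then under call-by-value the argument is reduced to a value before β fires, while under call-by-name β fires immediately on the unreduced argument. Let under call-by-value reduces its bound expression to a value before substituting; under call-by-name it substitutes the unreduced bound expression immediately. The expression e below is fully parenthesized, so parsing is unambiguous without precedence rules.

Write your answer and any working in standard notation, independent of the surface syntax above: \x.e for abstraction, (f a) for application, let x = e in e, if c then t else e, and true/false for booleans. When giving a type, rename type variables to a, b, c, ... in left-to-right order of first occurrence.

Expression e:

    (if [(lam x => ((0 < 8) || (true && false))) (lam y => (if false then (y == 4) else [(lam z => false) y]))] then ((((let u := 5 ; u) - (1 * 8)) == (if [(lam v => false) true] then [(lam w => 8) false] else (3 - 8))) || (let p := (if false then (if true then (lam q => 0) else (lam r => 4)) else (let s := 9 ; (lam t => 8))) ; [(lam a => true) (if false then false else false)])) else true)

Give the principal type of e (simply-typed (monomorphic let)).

Answer: Bool

Derivation:
  unify Int ~ Int
  unify Int ~ Int
  unify Bool ~ Bool
  unify Bool ~ Bool
  unify Bool ~ Bool
  unify Bool ~ Bool
\x._ : a -> Bool
  unify Bool ~ Bool
y : b
  unify b ~ Int
  unify Int ~ Int
\z._ : c -> Bool
y : Int
  unify c -> Bool ~ Int -> d
  unify c ~ Int
  unify Bool ~ d
_ _ : Bool
  unify Bool ~ Bool
\y._ : Int -> Bool
  unify a -> Bool ~ (Int -> Bool) -> e
  unify a ~ Int -> Bool
  unify Bool ~ e
_ _ : Bool
  unify Bool ~ Bool
let u : Int
u : Int
  unify Int ~ Int
  unify Int ~ Int
  unify Int ~ Int
  unify Int ~ Int
  unify Int ~ Int
\v._ : f -> Bool
  unify f -> Bool ~ Bool -> g
  unify f ~ Bool
  unify Bool ~ g
_ _ : Bool
  unify Bool ~ Bool
\w._ : h -> Int
  unify h -> Int ~ Bool -> i
  unify h ~ Bool
  unify Int ~ i
_ _ : Int
  unify Int ~ Int
  unify Int ~ Int
  unify Int ~ Int
  unify Int ~ Int
  unify Bool ~ Bool
  unify Bool ~ Bool
  unify Bool ~ Bool
\q._ : j -> Int
\r._ : k -> Int
  unify j -> Int ~ k -> Int
  unify j ~ k
  unify Int ~ Int
let s : Int
\t._ : l -> Int
  unify k -> Int ~ l -> Int
  unify k ~ l
  unify Int ~ Int
let p : l -> Int
\a._ : m -> Bool
  unify Bool ~ Bool
  unify Bool ~ Bool
  unify m -> Bool ~ Bool -> n
  unify m ~ Bool
  unify Bool ~ n
_ _ : Bool
  unify Bool ~ Bool
  unify Bool ~ Bool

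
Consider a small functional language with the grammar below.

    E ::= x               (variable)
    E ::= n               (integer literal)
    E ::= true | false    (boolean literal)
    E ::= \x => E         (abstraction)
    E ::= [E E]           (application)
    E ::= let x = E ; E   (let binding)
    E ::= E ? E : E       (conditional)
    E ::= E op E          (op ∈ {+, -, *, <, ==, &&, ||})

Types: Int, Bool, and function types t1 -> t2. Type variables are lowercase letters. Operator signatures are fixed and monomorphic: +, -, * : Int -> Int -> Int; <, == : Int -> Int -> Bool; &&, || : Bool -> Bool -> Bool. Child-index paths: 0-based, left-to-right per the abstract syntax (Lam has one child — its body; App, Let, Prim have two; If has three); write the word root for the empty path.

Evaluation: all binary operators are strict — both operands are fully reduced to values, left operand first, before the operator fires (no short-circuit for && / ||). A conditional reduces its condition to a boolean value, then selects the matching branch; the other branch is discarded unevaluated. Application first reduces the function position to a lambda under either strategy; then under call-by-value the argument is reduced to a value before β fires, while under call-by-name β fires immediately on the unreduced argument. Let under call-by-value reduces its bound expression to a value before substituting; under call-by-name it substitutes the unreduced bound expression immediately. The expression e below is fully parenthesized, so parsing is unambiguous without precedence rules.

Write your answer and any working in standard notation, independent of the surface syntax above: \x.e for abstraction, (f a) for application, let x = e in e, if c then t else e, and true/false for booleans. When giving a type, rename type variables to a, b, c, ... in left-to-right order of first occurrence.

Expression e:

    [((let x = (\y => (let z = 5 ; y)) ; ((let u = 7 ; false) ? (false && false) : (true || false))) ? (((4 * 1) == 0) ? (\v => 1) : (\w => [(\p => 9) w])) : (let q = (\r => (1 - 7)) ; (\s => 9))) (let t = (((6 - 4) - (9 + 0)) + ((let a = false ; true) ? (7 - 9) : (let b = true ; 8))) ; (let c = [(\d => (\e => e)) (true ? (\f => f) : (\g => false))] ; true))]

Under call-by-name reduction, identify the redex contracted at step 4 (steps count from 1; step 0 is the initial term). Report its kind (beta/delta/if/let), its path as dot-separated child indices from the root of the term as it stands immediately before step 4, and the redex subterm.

Answer: delta at 0.0 : (true || false)

Working:
step 0: ((if (let x = (\y.(let z = 5 in y)) in (if (let u = 7 in false) then (false && false) else (true || false))) then (if ((4 * 1) == 0) then (\v.1) else (\w.((\p.9) w))) else (let q = (\r.(1 - 7)) in (\s.9))) (let t = (((6 - 4) - (9 + 0)) + (if (let a = false in true) then (7 - 9) else (let b = true in 8))) in (let c = ((\d.(\e.e)) (if true then (\f.f) else (\g.false))) in true)))
step 1: [let@0.0] ((if (if (let u = 7 in false) then (false && false) else (true || false)) then (if ((4 * 1) == 0) then (\v.1) else (\w.((\p.9) w))) else (let q = (\r.(1 - 7)) in (\s.9))) (let t = (((6 - 4) - (9 + 0)) + (if (let a = false in true) then (7 - 9) else (let b = true in 8))) in (let c = ((\d.(\e.e)) (if true then (\f.f) else (\g.false))) in true)))
step 2: [let@0.0.0] ((if (if false then (false && false) else (true || false)) then (if ((4 * 1) == 0) then (\v.1) else (\w.((\p.9) w))) else (let q = (\r.(1 - 7)) in (\s.9))) (let t = (((6 - 4) - (9 + 0)) + (if (let a = false in true) then (7 - 9) else (let b = true in 8))) in (let c = ((\d.(\e.e)) (if true then (\f.f) else (\g.false))) in true)))
step 3: [if@0.0] ((if (true || false) then (if ((4 * 1) == 0) then (\v.1) else (\w.((\p.9) w))) else (let q = (\r.(1 - 7)) in (\s.9))) (let t = (((6 - 4) - (9 + 0)) + (if (let a = false in true) then (7 - 9) else (let b = true in 8))) in (let c = ((\d.(\e.e)) (if true then (\f.f) else (\g.false))) in true)))
step 4: [delta@0.0] ((if true then (if ((4 * 1) == 0) then (\v.1) else (\w.((\p.9) w))) else (let q = (\r.(1 - 7)) in (\s.9))) (let t = (((6 - 4) - (9 + 0)) + (if (let a = false in true) then (7 - 9) else (let b = true in 8))) in (let c = ((\d.(\e.e)) (if true then (\f.f) else (\g.false))) in true)))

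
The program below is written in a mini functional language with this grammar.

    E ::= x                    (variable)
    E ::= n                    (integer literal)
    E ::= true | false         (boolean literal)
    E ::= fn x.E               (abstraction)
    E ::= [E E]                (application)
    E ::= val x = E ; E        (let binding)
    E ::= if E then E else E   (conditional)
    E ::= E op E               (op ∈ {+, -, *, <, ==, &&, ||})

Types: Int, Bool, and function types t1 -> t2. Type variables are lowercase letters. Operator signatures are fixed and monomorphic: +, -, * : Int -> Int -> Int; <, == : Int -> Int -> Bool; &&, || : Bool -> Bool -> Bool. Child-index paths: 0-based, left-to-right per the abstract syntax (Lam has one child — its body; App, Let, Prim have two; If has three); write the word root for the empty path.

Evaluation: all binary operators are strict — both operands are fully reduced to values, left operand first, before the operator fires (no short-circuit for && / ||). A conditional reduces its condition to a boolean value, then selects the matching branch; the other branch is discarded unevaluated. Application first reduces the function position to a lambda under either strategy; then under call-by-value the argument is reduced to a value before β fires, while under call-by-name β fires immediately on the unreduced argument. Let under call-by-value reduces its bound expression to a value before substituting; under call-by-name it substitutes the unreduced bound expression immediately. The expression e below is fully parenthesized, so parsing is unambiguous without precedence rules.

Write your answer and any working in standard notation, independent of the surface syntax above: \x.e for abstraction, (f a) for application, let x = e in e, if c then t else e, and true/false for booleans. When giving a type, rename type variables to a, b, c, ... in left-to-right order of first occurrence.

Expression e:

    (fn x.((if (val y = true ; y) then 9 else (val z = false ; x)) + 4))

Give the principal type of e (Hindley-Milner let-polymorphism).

Working:
let y : Bool
y : Bool
  unify Bool ~ Bool
let z : Bool
x : a
  unify Int ~ a
  unify Int ~ Int
  unify Int ~ Int
\x._ : Int -> Int

Answer: Int -> Int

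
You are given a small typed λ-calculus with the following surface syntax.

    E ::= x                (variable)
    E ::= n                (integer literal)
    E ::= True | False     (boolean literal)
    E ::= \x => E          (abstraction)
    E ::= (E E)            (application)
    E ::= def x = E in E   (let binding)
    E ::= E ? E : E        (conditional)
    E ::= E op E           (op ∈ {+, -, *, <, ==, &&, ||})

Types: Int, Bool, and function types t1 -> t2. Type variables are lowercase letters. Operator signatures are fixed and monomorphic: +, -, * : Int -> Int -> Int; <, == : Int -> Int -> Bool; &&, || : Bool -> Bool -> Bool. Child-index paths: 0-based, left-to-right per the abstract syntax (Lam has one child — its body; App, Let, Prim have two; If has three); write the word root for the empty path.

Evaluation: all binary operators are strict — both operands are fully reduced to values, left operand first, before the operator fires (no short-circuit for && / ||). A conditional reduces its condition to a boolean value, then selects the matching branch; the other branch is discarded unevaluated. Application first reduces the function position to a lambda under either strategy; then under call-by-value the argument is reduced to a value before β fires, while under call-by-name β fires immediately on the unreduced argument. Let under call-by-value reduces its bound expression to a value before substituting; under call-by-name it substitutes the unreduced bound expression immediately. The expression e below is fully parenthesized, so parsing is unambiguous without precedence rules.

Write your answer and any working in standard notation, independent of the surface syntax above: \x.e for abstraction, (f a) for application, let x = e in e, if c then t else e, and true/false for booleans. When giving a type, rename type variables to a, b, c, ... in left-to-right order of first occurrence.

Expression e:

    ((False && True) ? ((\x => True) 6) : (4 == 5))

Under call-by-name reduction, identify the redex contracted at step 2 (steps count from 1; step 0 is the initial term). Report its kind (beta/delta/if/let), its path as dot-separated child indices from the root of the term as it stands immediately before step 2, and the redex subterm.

Answer: if at root : (if false then ((\x.true) 6) else (4 == 5))

Working:
step 0: (if (false && true) then ((\x.true) 6) else (4 == 5))
step 1: [delta@0] (if false then ((\x.true) 6) else (4 == 5))
step 2: [if@root] (4 == 5)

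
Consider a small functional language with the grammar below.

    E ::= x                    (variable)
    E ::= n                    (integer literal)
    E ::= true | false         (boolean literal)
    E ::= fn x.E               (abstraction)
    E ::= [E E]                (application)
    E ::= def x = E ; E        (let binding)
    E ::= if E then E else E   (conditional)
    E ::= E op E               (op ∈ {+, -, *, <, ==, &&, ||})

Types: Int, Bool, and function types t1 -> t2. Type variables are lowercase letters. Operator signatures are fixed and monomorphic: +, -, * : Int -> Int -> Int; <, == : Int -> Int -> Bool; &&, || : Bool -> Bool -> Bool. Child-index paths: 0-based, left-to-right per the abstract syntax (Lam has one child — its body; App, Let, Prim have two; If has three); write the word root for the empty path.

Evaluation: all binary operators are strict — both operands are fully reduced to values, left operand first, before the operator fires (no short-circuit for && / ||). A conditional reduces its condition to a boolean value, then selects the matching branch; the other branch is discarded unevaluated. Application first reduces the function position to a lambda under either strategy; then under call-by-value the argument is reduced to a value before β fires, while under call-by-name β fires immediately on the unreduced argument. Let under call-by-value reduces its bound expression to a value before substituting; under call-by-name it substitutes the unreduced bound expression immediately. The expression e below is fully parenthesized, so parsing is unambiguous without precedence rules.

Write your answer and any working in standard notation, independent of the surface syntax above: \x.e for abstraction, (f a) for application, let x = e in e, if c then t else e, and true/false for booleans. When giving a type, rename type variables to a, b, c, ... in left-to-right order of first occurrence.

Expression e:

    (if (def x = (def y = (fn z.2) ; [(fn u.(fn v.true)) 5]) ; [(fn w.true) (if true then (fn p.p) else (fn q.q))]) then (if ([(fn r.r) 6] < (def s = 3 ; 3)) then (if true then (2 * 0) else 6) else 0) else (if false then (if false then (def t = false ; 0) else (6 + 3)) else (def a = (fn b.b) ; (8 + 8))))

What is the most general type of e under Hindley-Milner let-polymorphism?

Answer: Int

Derivation:
\z._ : a -> Int
let y : forall. a -> Int
\v._ : c -> Bool
\u._ : b -> c -> Bool
  unify b -> c -> Bool ~ Int -> d
  unify b ~ Int
  unify c -> Bool ~ d
_ _ : c -> Bool
let x : forall. c -> Bool
\w._ : e -> Bool
  unify Bool ~ Bool
p : f
\p._ : f -> f
q : g
\q._ : g -> g
  unify f -> f ~ g -> g
  unify f ~ g
  unify g ~ g
  unify e -> Bool ~ (g -> g) -> h
  unify e ~ g -> g
  unify Bool ~ h
_ _ : Bool
  unify Bool ~ Bool
r : i
\r._ : i -> i
  unify i -> i ~ Int -> j
  unify i ~ Int
  unify Int ~ j
_ _ : Int
  unify Int ~ Int
let s : Int
  unify Int ~ Int
  unify Bool ~ Bool
  unify Bool ~ Bool
  unify Int ~ Int
  unify Int ~ Int
  unify Int ~ Int
  unify Int ~ Int
  unify Bool ~ Bool
  unify Bool ~ Bool
let t : Bool
  unify Int ~ Int
  unify Int ~ Int
  unify Int ~ Int
b : k
\b._ : k -> k
let a : forall. k -> k
  unify Int ~ Int
  unify Int ~ Int
  unify Int ~ Int
  unify Int ~ Int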